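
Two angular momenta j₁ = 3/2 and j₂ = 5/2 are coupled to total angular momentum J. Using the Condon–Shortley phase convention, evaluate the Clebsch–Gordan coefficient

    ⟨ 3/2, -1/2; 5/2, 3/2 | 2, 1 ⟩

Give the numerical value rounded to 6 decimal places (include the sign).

triangle: 2!·1!·3!/7! = 12/5040
(j±m)!: 1!·2!·4!·1!·3!·1! = 288
prefactor² = (2J+1)·Δ·N² = 24/7
  k=1: −1/(1!·1!·1!·3!·0!·0!) = -1/6
  k=2: +1/(2!·0!·0!·2!·1!·1!) = 1/4
Σ = 1/12  ⇒  CG² = 24/7·1/12² = 1/42
CG = +√(1/42) = +0.154303

+0.154303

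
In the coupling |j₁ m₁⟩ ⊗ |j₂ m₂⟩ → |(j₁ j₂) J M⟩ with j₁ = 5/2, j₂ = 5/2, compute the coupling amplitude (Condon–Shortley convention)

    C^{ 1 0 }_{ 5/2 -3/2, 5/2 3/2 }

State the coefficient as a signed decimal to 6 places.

−√(9/70) ≈ -0.358569

triangle: 4!×1!×1!/7! = 24/5040
(j±m)!: 1!×4!×4!×1!×1!×1! = 576
prefactor² = (2J+1)×Δ×N² = 288/35
  k=3: −1/(3!×1!×1!×1!×0!×0!) = -1/6
  k=4: +1/(4!×0!×0!×0!×1!×1!) = 1/24
Σ = -1/8  ⇒  CG² = 288/35×(-1/8)² = 9/70
CG = −√(9/70) = -0.358569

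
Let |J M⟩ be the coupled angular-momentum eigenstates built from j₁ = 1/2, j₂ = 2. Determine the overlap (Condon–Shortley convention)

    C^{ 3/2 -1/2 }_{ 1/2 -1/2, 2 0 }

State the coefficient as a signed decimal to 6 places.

j₁+j₂−J=1  J+j₁−j₂=0  J−j₁+j₂=3  j₁+j₂+J+1=5
(j₁±m₁, j₂±m₂, J±M) = (0,1,2,2,1,2)
P² = 8/5
sum k=1..1:
  [1] −1/2 = -1/2
S = -1/2
C² = P²·S² = 2/5 ; C = -0.632456

-0.632456  (= −√(2/5))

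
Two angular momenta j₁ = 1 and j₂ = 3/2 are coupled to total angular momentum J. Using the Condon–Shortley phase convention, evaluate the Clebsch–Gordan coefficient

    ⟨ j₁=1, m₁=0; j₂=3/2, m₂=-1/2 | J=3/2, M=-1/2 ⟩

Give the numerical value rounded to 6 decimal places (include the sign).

+√(1/15) = +0.258199

triangle: 1!·1!·2!/5! = 2/120
(j±m)!: 1!·1!·1!·2!·1!·2! = 4
prefactor² = (2J+1)·Δ·N² = 4/15
  k=0: +1/(0!·1!·1!·1!·0!·1!) = 1
  k=1: −1/(1!·0!·0!·0!·1!·2!) = -1/2
Σ = 1/2  ⇒  CG² = 4/15·1/2² = 1/15
CG = +√(1/15) = +0.258199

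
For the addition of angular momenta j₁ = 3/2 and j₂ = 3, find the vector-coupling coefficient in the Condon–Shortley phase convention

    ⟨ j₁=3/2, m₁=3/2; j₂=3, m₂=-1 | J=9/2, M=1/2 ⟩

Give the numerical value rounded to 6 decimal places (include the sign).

triangle: 0!*3!*6!/10! = 4320/3628800
(j±m)!: 3!*0!*2!*4!*5!*4! = 829440
prefactor² = (2J+1)*Δ*N² = 69120/7
  k=0: +1/(0!*0!*0!*2!*3!*4!) = 1/288
Σ = 1/288  ⇒  CG² = 69120/7*1/288² = 5/42
CG = +√(5/42) = +0.345033

+√(5/42) = +0.345033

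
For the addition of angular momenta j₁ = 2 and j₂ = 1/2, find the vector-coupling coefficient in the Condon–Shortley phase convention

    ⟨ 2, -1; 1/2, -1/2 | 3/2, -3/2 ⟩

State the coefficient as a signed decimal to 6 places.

triangle: 1!*3!*0!/5! = 6/120
(j±m)!: 1!*3!*0!*1!*0!*3! = 36
prefactor² = (2J+1)*Δ*N² = 36/5
  k=0: +1/(0!*1!*3!*0!*0!*0!) = 1/6
Σ = 1/6  ⇒  CG² = 36/5*1/6² = 1/5
CG = +√(1/5) = +0.447214

+0.447214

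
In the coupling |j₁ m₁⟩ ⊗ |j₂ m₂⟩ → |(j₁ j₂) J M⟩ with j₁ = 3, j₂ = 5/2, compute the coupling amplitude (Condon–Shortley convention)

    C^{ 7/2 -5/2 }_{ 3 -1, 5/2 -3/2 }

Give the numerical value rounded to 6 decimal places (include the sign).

−√(10/63) = -0.398410

triangle: 2!*4!*3!/10! = 288/3628800
(j±m)!: 2!*4!*1!*4!*1!*6! = 829440
prefactor² = (2J+1)*Δ*N² = 18432/35
  k=0: +1/(0!*2!*4!*1!*0!*2!) = 1/96
  k=1: −1/(1!*1!*3!*0!*1!*3!) = -1/36
Σ = -5/288  ⇒  CG² = 18432/35*(-5/288)² = 10/63
CG = −√(10/63) = -0.398410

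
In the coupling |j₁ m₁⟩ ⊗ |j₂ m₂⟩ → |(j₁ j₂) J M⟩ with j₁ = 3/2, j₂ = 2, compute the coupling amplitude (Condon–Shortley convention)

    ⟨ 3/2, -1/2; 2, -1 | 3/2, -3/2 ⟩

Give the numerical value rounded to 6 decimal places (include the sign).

j₁+j₂−J=2  J+j₁−j₂=1  J−j₁+j₂=2  j₁+j₂+J+1=6
(j₁±m₁, j₂±m₂, J±M) = (1,2,1,3,0,3)
P² = 8/5
sum k=1..1:
  [1] −1/2 = -1/2
S = -1/2
C² = P²·S² = 2/5 ; C = -0.632456

-0.632456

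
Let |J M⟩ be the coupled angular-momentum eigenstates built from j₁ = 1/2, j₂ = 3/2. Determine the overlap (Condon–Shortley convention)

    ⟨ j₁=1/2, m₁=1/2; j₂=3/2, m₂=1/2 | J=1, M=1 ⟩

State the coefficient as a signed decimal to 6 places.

+0.500000

triangle: 1!·0!·2!/4! = 2/24
(j±m)!: 1!·0!·2!·1!·2!·0! = 4
prefactor² = (2J+1)·Δ·N² = 1
  k=0: +1/(0!·1!·0!·2!·0!·0!) = 1/2
Σ = 1/2  ⇒  CG² = 1·1/2² = 1/4
CG = +√(1/4) = +0.500000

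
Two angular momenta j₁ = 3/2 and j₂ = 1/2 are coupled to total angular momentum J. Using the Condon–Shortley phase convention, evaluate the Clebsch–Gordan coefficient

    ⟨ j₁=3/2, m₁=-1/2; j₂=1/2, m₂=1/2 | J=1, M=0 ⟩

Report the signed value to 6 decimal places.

−√(1/2) = -0.707107

j₁+j₂−J=1  J+j₁−j₂=2  J−j₁+j₂=0  j₁+j₂+J+1=4
(j₁±m₁, j₂±m₂, J±M) = (1,2,1,0,1,1)
P² = 1/2
sum k=1..1:
  [1] −1/1 = -1
S = -1
C² = P²·S² = 1/2 ; C = -0.707107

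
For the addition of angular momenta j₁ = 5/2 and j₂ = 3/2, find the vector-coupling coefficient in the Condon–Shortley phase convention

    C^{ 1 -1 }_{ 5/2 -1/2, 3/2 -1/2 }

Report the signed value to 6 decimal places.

j₁+j₂−J=3  J+j₁−j₂=2  J−j₁+j₂=0  j₁+j₂+J+1=6
(j₁±m₁, j₂±m₂, J±M) = (2,3,1,2,0,2)
P² = 12/5
sum k=1..1:
  [1] −1/4 = -1/4
S = -1/4
C² = P²·S² = 3/20 ; C = -0.387298

−√(3/20) = -0.387298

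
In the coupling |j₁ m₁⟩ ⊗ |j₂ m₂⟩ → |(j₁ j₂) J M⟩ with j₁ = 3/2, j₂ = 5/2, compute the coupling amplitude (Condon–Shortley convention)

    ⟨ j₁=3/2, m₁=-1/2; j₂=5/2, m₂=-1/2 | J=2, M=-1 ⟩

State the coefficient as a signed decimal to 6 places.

−√(25/84) ≈ -0.545545

√[5·2!1!3!/7! · 1!2!2!3!1!3!] = √(12/7)
  +(−1)^1/∏(1,1,1,1,0,2)! = -1/2  (running -1/2)
  +(−1)^2/∏(2,0,0,0,1,3)! = 1/12  (running -5/12)
⟨..|..⟩ = √(12/7)·(-5/12) = -0.545545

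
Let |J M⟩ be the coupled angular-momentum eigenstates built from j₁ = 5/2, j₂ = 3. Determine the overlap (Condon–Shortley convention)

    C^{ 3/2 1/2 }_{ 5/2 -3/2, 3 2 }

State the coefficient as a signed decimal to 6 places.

j₁+j₂−J=4  J+j₁−j₂=1  J−j₁+j₂=2  j₁+j₂+J+1=8
(j₁±m₁, j₂±m₂, J±M) = (1,4,5,1,2,1)
P² = 192/7
sum k=3..4:
  [3] −1/12 = -1/12
  [4] +1/24 = 1/24
S = -1/24
C² = P²·S² = 1/21 ; C = -0.218218

−√(1/21) = -0.218218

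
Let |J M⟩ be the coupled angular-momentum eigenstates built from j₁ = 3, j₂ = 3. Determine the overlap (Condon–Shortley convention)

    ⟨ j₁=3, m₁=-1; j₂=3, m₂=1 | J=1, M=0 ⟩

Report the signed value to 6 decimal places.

-0.188982  (= −√(1/28))

triangle: 5!*1!*1!/8! = 120/40320
(j±m)!: 2!*4!*4!*2!*1!*1! = 2304
prefactor² = (2J+1)*Δ*N² = 144/7
  k=3: −1/(3!*2!*1!*1!*0!*0!) = -1/12
  k=4: +1/(4!*1!*0!*0!*1!*1!) = 1/24
Σ = -1/24  ⇒  CG² = 144/7*(-1/24)² = 1/28
CG = −√(1/28) = -0.188982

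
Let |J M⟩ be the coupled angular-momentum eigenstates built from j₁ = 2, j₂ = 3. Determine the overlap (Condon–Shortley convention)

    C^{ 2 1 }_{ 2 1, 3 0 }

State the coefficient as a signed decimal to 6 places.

triangle: 3!×1!×3!/8! = 36/40320
(j±m)!: 3!×1!×3!×3!×3!×1! = 1296
prefactor² = (2J+1)×Δ×N² = 81/14
  k=0: +1/(0!×3!×1!×3!×0!×0!) = 1/36
  k=1: −1/(1!×2!×0!×2!×1!×1!) = -1/4
Σ = -2/9  ⇒  CG² = 81/14×(-2/9)² = 2/7
CG = −√(2/7) = -0.534522

-0.534522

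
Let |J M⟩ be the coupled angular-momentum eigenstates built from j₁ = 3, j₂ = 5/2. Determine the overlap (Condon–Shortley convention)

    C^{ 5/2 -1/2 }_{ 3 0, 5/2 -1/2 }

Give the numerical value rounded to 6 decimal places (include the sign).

-0.276026  (= −√(8/105))

j₁+j₂−J=3  J+j₁−j₂=3  J−j₁+j₂=2  j₁+j₂+J+1=9
(j₁±m₁, j₂±m₂, J±M) = (3,3,2,3,2,3)
P² = 216/35
sum k=0..2:
  [0] +1/72 = 1/72
  [1] −1/4 = -1/4
  [2] +1/8 = 1/8
S = -1/9
C² = P²·S² = 8/105 ; C = -0.276026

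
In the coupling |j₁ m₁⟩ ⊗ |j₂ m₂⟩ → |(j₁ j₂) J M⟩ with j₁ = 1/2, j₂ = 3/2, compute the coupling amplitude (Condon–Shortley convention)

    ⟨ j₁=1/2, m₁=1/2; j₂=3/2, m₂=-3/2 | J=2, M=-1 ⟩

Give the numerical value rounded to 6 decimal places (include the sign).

triangle: 0!×1!×3!/5! = 6/120
(j±m)!: 1!×0!×0!×3!×1!×3! = 36
prefactor² = (2J+1)×Δ×N² = 9
  k=0: +1/(0!×0!×0!×0!×1!×3!) = 1/6
Σ = 1/6  ⇒  CG² = 9×1/6² = 1/4
CG = +√(1/4) = +0.500000

+0.500000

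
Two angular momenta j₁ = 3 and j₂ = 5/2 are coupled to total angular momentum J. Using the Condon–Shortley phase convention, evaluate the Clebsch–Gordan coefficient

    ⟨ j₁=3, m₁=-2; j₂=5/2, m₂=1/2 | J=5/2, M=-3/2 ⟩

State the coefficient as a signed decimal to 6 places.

j₁+j₂−J=3  J+j₁−j₂=3  J−j₁+j₂=2  j₁+j₂+J+1=9
(j₁±m₁, j₂±m₂, J±M) = (1,5,3,2,1,4)
P² = 288/7
sum k=2..3:
  [2] +1/12 = 1/12
  [3] −1/24 = -1/24
S = 1/24
C² = P²·S² = 1/14 ; C = +0.267261

+√(1/14) = +0.267261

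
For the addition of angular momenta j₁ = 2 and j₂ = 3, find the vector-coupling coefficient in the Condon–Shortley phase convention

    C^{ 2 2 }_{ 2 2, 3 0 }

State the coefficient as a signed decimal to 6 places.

+0.267261  (= +√(1/14))

j₁+j₂−J=3  J+j₁−j₂=1  J−j₁+j₂=3  j₁+j₂+J+1=8
(j₁±m₁, j₂±m₂, J±M) = (4,0,3,3,4,0)
P² = 648/7
sum k=0..0:
  [0] +1/36 = 1/36
S = 1/36
C² = P²·S² = 1/14 ; C = +0.267261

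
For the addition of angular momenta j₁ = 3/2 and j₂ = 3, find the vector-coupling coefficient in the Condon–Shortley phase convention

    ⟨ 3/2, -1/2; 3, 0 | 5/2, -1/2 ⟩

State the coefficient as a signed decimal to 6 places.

j₁+j₂−J=2  J+j₁−j₂=1  J−j₁+j₂=4  j₁+j₂+J+1=8
(j₁±m₁, j₂±m₂, J±M) = (1,2,3,3,2,3)
P² = 216/35
sum k=1..2:
  [1] −1/4 = -1/4
  [2] +1/12 = 1/12
S = -1/6
C² = P²·S² = 6/35 ; C = -0.414039

−√(6/35) ≈ -0.414039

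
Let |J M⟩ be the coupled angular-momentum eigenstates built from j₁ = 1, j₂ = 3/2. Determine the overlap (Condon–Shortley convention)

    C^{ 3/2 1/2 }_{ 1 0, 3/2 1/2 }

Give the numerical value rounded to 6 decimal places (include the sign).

−√(1/15) ≈ -0.258199

triangle: 1!*1!*2!/5! = 2/120
(j±m)!: 1!*1!*2!*1!*2!*1! = 4
prefactor² = (2J+1)*Δ*N² = 4/15
  k=0: +1/(0!*1!*1!*2!*0!*0!) = 1/2
  k=1: −1/(1!*0!*0!*1!*1!*1!) = -1
Σ = -1/2  ⇒  CG² = 4/15*(-1/2)² = 1/15
CG = −√(1/15) = -0.258199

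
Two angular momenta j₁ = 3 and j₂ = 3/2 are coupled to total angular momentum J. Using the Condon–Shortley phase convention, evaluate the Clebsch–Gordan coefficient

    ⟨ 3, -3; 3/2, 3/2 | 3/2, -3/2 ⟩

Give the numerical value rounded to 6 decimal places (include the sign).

triangle: 3!×3!×0!/7! = 36/5040
(j±m)!: 0!×6!×3!×0!×0!×3! = 25920
prefactor² = (2J+1)×Δ×N² = 5184/7
  k=3: −1/(3!×0!×3!×0!×0!×0!) = -1/36
Σ = -1/36  ⇒  CG² = 5184/7×(-1/36)² = 4/7
CG = −√(4/7) = -0.755929

−√(4/7) = -0.755929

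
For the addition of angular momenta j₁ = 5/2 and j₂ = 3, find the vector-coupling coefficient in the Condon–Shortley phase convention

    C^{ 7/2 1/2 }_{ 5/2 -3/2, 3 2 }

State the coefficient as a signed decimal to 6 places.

+0.563436

j₁+j₂−J=2  J+j₁−j₂=3  J−j₁+j₂=4  j₁+j₂+J+1=10
(j₁±m₁, j₂±m₂, J±M) = (1,4,5,1,4,3)
P² = 9216/35
sum k=1..2:
  [1] −1/144 = -1/144
  [2] +1/24 = 1/24
S = 5/144
C² = P²·S² = 20/63 ; C = +0.563436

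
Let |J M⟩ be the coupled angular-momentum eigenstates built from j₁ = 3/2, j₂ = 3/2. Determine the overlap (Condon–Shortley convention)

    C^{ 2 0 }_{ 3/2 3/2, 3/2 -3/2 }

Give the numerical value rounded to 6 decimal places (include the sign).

+0.500000

triangle: 1!×2!×2!/6! = 4/720
(j±m)!: 3!×0!×0!×3!×2!×2! = 144
prefactor² = (2J+1)×Δ×N² = 4
  k=0: +1/(0!×1!×0!×0!×2!×2!) = 1/4
Σ = 1/4  ⇒  CG² = 4×1/4² = 1/4
CG = +√(1/4) = +0.500000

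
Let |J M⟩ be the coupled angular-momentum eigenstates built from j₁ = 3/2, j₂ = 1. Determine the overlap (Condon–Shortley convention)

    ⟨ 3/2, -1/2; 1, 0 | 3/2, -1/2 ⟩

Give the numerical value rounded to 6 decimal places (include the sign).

j₁+j₂−J=1  J+j₁−j₂=2  J−j₁+j₂=1  j₁+j₂+J+1=5
(j₁±m₁, j₂±m₂, J±M) = (1,2,1,1,1,2)
P² = 4/15
sum k=0..1:
  [0] +1/2 = 1/2
  [1] −1/1 = -1
S = -1/2
C² = P²·S² = 1/15 ; C = -0.258199

−√(1/15) ≈ -0.258199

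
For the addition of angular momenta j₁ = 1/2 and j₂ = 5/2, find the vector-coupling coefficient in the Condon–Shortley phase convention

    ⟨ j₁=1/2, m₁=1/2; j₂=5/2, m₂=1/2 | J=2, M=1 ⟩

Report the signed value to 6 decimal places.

+√(1/3) ≈ +0.577350

j₁+j₂−J=1  J+j₁−j₂=0  J−j₁+j₂=4  j₁+j₂+J+1=6
(j₁±m₁, j₂±m₂, J±M) = (1,0,3,2,3,1)
P² = 12
sum k=0..0:
  [0] +1/6 = 1/6
S = 1/6
C² = P²·S² = 1/3 ; C = +0.577350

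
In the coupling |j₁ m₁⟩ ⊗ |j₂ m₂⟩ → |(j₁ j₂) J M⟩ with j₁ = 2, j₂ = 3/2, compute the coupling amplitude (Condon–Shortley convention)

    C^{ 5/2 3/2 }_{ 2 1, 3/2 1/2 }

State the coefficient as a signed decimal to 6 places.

j₁+j₂−J=1  J+j₁−j₂=3  J−j₁+j₂=2  j₁+j₂+J+1=7
(j₁±m₁, j₂±m₂, J±M) = (3,1,2,1,4,1)
P² = 144/35
sum k=0..1:
  [0] +1/4 = 1/4
  [1] −1/6 = -1/6
S = 1/12
C² = P²·S² = 1/35 ; C = +0.169031

+0.169031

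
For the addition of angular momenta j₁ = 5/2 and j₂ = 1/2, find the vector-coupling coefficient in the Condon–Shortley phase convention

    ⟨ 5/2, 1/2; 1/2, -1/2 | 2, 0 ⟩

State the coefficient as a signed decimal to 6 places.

triangle: 1!*4!*0!/6! = 24/720
(j±m)!: 3!*2!*0!*1!*2!*2! = 48
prefactor² = (2J+1)*Δ*N² = 8
  k=0: +1/(0!*1!*2!*0!*2!*0!) = 1/4
Σ = 1/4  ⇒  CG² = 8*1/4² = 1/2
CG = +√(1/2) = +0.707107

+0.707107  (= +√(1/2))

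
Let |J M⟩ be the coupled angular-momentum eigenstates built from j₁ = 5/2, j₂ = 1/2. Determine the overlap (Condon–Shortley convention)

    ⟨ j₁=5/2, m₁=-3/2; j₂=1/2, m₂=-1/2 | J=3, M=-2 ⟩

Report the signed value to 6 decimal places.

+0.912871

√[7·0!5!1!/7! · 1!4!0!1!1!5!] = √(480)
  +(−1)^0/∏(0,0,4,0,1,1)! = 1/24  (running 1/24)
⟨..|..⟩ = √(480)·(1/24) = +0.912871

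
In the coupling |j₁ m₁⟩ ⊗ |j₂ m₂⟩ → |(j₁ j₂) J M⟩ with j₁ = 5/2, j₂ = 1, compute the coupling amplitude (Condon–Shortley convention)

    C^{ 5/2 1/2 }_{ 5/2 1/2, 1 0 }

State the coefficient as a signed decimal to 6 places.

√[6·1!4!1!/7! · 3!2!1!1!3!2!] = √(144/35)
  +(−1)^0/∏(0,1,2,1,2,0)! = 1/4  (running 1/4)
  +(−1)^1/∏(1,0,1,0,3,1)! = -1/6  (running 1/12)
⟨..|..⟩ = √(144/35)·(1/12) = +0.169031

+0.169031  (= +√(1/35))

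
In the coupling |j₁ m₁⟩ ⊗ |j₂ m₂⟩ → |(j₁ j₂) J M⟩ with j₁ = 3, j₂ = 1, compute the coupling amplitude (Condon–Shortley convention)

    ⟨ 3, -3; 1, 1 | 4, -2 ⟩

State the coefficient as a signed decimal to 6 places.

√[9·0!6!2!/9! · 0!6!2!0!2!6!] = √(518400/7)
  +(−1)^0/∏(0,0,6,2,0,0)! = 1/1440  (running 1/1440)
⟨..|..⟩ = √(518400/7)·(1/1440) = +0.188982

+0.188982  (= +√(1/28))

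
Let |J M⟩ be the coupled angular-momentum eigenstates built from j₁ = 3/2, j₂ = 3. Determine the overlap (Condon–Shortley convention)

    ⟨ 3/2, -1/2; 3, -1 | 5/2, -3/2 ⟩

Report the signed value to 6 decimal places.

-0.591608

√[6·2!1!4!/8! · 1!2!2!4!1!4!] = √(576/35)
  +(−1)^1/∏(1,1,1,1,0,3)! = -1/6  (running -1/6)
  +(−1)^2/∏(2,0,0,0,1,4)! = 1/48  (running -7/48)
⟨..|..⟩ = √(576/35)·(-7/48) = -0.591608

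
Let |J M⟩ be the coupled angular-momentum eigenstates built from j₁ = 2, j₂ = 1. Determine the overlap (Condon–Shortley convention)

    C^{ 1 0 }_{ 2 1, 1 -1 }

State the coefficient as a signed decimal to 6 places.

+√(3/10) ≈ +0.547723

triangle: 2!·2!·0!/5! = 4/120
(j±m)!: 3!·1!·0!·2!·1!·1! = 12
prefactor² = (2J+1)·Δ·N² = 6/5
  k=0: +1/(0!·2!·1!·0!·1!·0!) = 1/2
Σ = 1/2  ⇒  CG² = 6/5·1/2² = 3/10
CG = +√(3/10) = +0.547723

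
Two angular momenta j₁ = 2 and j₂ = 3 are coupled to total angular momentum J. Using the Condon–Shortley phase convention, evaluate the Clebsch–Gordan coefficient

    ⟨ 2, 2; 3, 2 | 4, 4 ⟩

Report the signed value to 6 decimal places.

+√(2/5) = +0.632456

√[9·1!3!5!/10! · 4!0!5!1!8!0!] = √(207360)
  +(−1)^0/∏(0,1,0,5,3,0)! = 1/720  (running 1/720)
⟨..|..⟩ = √(207360)·(1/720) = +0.632456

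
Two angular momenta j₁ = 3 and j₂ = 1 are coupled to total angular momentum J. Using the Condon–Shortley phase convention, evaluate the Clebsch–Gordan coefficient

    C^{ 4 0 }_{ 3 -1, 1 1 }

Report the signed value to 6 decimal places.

j₁+j₂−J=0  J+j₁−j₂=6  J−j₁+j₂=2  j₁+j₂+J+1=9
(j₁±m₁, j₂±m₂, J±M) = (2,4,2,0,4,4)
P² = 13824/7
sum k=0..0:
  [0] +1/96 = 1/96
S = 1/96
C² = P²·S² = 3/14 ; C = +0.462910

+0.462910  (= +√(3/14))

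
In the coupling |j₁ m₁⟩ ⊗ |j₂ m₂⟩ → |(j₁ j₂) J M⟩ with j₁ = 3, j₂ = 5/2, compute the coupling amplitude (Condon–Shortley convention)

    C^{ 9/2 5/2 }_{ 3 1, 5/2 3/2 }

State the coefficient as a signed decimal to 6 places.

-0.317821  (= −√(10/99))

√[10·1!5!4!/11! · 4!2!4!1!7!2!] = √(92160/11)
  +(−1)^0/∏(0,1,2,4,3,0)! = 1/288  (running 1/288)
  +(−1)^1/∏(1,0,1,3,4,1)! = -1/144  (running -1/288)
⟨..|..⟩ = √(92160/11)·(-1/288) = -0.317821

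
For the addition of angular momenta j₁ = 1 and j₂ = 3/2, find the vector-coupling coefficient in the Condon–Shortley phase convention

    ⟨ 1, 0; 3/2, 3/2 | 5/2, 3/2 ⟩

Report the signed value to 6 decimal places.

+√(2/5) ≈ +0.632456

triangle: 0!*2!*3!/6! = 12/720
(j±m)!: 1!*1!*3!*0!*4!*1! = 144
prefactor² = (2J+1)*Δ*N² = 72/5
  k=0: +1/(0!*0!*1!*3!*1!*0!) = 1/6
Σ = 1/6  ⇒  CG² = 72/5*1/6² = 2/5
CG = +√(2/5) = +0.632456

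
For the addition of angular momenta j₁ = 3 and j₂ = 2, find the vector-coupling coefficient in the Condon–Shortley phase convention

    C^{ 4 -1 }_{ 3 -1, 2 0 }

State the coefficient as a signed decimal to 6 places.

−√(3/28) = -0.327327

√[9·1!5!3!/10! · 2!4!2!2!3!5!] = √(1728/7)
  +(−1)^0/∏(0,1,4,2,1,1)! = 1/48  (running 1/48)
  +(−1)^1/∏(1,0,3,1,2,2)! = -1/24  (running -1/48)
⟨..|..⟩ = √(1728/7)·(-1/48) = -0.327327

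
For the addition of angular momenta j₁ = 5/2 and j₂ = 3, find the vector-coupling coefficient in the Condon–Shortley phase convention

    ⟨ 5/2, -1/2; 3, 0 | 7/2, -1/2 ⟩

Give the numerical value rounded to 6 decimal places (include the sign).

j₁+j₂−J=2  J+j₁−j₂=3  J−j₁+j₂=4  j₁+j₂+J+1=10
(j₁±m₁, j₂±m₂, J±M) = (2,3,3,3,3,4)
P² = 6912/175
sum k=0..2:
  [0] +1/72 = 1/72
  [1] −1/8 = -1/8
  [2] +1/24 = 1/24
S = -5/72
C² = P²·S² = 4/21 ; C = -0.436436

−√(4/21) ≈ -0.436436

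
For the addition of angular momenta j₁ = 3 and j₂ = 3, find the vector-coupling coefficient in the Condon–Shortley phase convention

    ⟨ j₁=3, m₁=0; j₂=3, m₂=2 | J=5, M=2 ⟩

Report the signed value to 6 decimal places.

-0.577350  (= −√(1/3))

triangle: 1!×5!×5!/12! = 14400/479001600
(j±m)!: 3!×3!×5!×1!×7!×3! = 130636800
prefactor² = (2J+1)×Δ×N² = 43200
  k=0: +1/(0!×1!×3!×5!×2!×0!) = 1/1440
  k=1: −1/(1!×0!×2!×4!×3!×1!) = -1/288
Σ = -1/360  ⇒  CG² = 43200×(-1/360)² = 1/3
CG = −√(1/3) = -0.577350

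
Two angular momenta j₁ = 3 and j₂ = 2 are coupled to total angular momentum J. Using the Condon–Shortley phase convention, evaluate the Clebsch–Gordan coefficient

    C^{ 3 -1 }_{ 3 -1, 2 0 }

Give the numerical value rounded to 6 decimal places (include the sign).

triangle: 2!·4!·2!/9! = 96/362880
(j±m)!: 2!·4!·2!·2!·2!·4! = 9216
prefactor² = (2J+1)·Δ·N² = 256/15
  k=0: +1/(0!·2!·4!·2!·0!·0!) = 1/96
  k=1: −1/(1!·1!·3!·1!·1!·1!) = -1/6
  k=2: +1/(2!·0!·2!·0!·2!·2!) = 1/16
Σ = -3/32  ⇒  CG² = 256/15·(-3/32)² = 3/20
CG = −√(3/20) = -0.387298

−√(3/20) = -0.387298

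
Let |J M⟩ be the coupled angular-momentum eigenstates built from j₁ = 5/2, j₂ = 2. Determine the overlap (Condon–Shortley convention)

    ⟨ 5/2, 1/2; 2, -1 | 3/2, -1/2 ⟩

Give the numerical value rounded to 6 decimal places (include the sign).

√[4·3!2!1!/7! · 3!2!1!3!1!2!] = √(48/35)
  +(−1)^0/∏(0,3,2,1,0,0)! = 1/12  (running 1/12)
  +(−1)^1/∏(1,2,1,0,1,1)! = -1/2  (running -5/12)
⟨..|..⟩ = √(48/35)·(-5/12) = -0.487950

−√(5/21) = -0.487950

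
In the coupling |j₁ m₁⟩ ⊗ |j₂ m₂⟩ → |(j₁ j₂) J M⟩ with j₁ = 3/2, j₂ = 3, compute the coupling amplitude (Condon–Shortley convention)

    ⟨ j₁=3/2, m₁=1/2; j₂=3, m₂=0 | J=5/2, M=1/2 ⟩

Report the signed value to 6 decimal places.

-0.414039  (= −√(6/35))

j₁+j₂−J=2  J+j₁−j₂=1  J−j₁+j₂=4  j₁+j₂+J+1=8
(j₁±m₁, j₂±m₂, J±M) = (2,1,3,3,3,2)
P² = 216/35
sum k=0..1:
  [0] +1/12 = 1/12
  [1] −1/4 = -1/4
S = -1/6
C² = P²·S² = 6/35 ; C = -0.414039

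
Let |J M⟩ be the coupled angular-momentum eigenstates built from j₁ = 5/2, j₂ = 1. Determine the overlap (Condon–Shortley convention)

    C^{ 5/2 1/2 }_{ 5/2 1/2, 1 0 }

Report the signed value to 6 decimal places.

triangle: 1!×4!×1!/7! = 24/5040
(j±m)!: 3!×2!×1!×1!×3!×2! = 144
prefactor² = (2J+1)×Δ×N² = 144/35
  k=0: +1/(0!×1!×2!×1!×2!×0!) = 1/4
  k=1: −1/(1!×0!×1!×0!×3!×1!) = -1/6
Σ = 1/12  ⇒  CG² = 144/35×1/12² = 1/35
CG = +√(1/35) = +0.169031

+0.169031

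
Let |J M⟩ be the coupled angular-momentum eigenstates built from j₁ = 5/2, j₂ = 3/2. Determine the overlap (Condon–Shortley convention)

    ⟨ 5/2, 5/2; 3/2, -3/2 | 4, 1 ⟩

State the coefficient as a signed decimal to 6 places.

√[9·0!5!3!/9! · 5!0!0!3!5!3!] = √(64800/7)
  +(−1)^0/∏(0,0,0,0,5,3)! = 1/720  (running 1/720)
⟨..|..⟩ = √(64800/7)·(1/720) = +0.133631

+0.133631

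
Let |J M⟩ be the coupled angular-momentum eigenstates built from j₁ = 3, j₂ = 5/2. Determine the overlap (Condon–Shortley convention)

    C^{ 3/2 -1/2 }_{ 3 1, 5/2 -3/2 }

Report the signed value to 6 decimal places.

j₁+j₂−J=4  J+j₁−j₂=2  J−j₁+j₂=1  j₁+j₂+J+1=8
(j₁±m₁, j₂±m₂, J±M) = (4,2,1,4,1,2)
P² = 384/35
sum k=0..1:
  [0] +1/48 = 1/48
  [1] −1/6 = -1/6
S = -7/48
C² = P²·S² = 7/30 ; C = -0.483046

-0.483046  (= −√(7/30))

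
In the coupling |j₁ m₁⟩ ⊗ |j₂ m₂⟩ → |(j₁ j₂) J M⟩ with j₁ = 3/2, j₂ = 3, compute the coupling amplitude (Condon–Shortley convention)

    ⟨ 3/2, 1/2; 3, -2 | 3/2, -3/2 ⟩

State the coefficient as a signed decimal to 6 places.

-0.534522  (= −√(2/7))

triangle: 3!×0!×3!/7! = 36/5040
(j±m)!: 2!×1!×1!×5!×0!×3! = 1440
prefactor² = (2J+1)×Δ×N² = 288/7
  k=1: −1/(1!×2!×0!×0!×0!×3!) = -1/12
Σ = -1/12  ⇒  CG² = 288/7×(-1/12)² = 2/7
CG = −√(2/7) = -0.534522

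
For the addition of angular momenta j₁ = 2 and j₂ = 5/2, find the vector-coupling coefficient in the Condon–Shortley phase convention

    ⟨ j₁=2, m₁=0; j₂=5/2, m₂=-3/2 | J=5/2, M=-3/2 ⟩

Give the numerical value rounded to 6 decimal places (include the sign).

√[6·2!2!3!/8! · 2!2!1!4!1!4!] = √(288/35)
  +(−1)^0/∏(0,2,2,1,0,2)! = 1/8  (running 1/8)
  +(−1)^1/∏(1,1,1,0,1,3)! = -1/6  (running -1/24)
⟨..|..⟩ = √(288/35)·(-1/24) = -0.119523

−√(1/70) ≈ -0.119523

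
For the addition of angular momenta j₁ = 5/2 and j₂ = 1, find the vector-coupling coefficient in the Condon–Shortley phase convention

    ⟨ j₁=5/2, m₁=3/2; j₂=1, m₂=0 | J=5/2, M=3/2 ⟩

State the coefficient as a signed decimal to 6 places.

+√(9/35) = +0.507093

j₁+j₂−J=1  J+j₁−j₂=4  J−j₁+j₂=1  j₁+j₂+J+1=7
(j₁±m₁, j₂±m₂, J±M) = (4,1,1,1,4,1)
P² = 576/35
sum k=0..1:
  [0] +1/6 = 1/6
  [1] −1/24 = -1/24
S = 1/8
C² = P²·S² = 9/35 ; C = +0.507093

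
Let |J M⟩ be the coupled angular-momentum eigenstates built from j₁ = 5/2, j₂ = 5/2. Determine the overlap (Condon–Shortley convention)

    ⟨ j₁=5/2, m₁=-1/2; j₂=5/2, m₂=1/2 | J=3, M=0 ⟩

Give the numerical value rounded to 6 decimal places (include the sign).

−√(4/45) = -0.298142

triangle: 2!*3!*3!/9! = 72/362880
(j±m)!: 2!*3!*3!*2!*3!*3! = 5184
prefactor² = (2J+1)*Δ*N² = 36/5
  k=0: +1/(0!*2!*3!*3!*0!*0!) = 1/72
  k=1: −1/(1!*1!*2!*2!*1!*1!) = -1/4
  k=2: +1/(2!*0!*1!*1!*2!*2!) = 1/8
Σ = -1/9  ⇒  CG² = 36/5*(-1/9)² = 4/45
CG = −√(4/45) = -0.298142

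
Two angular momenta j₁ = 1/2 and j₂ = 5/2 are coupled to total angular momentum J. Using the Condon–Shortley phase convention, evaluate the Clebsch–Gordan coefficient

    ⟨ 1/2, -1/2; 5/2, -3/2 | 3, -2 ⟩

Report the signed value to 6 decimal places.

triangle: 0!*1!*5!/7! = 120/5040
(j±m)!: 0!*1!*1!*4!*1!*5! = 2880
prefactor² = (2J+1)*Δ*N² = 480
  k=0: +1/(0!*0!*1!*1!*0!*4!) = 1/24
Σ = 1/24  ⇒  CG² = 480*1/24² = 5/6
CG = +√(5/6) = +0.912871

+√(5/6) ≈ +0.912871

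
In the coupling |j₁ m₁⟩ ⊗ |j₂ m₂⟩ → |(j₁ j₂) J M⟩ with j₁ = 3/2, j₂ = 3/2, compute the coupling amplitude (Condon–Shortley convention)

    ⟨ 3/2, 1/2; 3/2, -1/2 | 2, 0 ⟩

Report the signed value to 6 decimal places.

√[5·1!2!2!/6! · 2!1!1!2!2!2!] = √(4/9)
  +(−1)^0/∏(0,1,1,1,1,1)! = 1  (running 1)
  +(−1)^1/∏(1,0,0,0,2,2)! = -1/4  (running 3/4)
⟨..|..⟩ = √(4/9)·(3/4) = +0.500000

+0.500000  (= +√(1/4))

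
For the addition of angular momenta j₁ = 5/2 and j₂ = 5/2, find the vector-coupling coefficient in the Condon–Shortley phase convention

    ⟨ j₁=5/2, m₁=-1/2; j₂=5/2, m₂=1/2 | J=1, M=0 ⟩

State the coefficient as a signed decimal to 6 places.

triangle: 4!×1!×1!/7! = 24/5040
(j±m)!: 2!×3!×3!×2!×1!×1! = 144
prefactor² = (2J+1)×Δ×N² = 72/35
  k=2: +1/(2!×2!×1!×1!×0!×0!) = 1/4
  k=3: −1/(3!×1!×0!×0!×1!×1!) = -1/6
Σ = 1/12  ⇒  CG² = 72/35×1/12² = 1/70
CG = +√(1/70) = +0.119523

+√(1/70) ≈ +0.119523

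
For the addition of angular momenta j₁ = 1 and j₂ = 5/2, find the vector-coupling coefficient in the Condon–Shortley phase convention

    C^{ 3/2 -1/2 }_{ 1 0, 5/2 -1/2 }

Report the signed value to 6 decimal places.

-0.632456

√[4·2!0!3!/6! · 1!1!2!3!1!2!] = √(8/5)
  +(−1)^1/∏(1,1,0,1,0,2)! = -1/2  (running -1/2)
⟨..|..⟩ = √(8/5)·(-1/2) = -0.632456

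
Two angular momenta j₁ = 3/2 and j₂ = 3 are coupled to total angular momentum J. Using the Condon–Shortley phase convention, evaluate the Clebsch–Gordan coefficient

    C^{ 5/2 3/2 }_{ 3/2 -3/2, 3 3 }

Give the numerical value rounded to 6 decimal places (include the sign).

+0.566947

j₁+j₂−J=2  J+j₁−j₂=1  J−j₁+j₂=4  j₁+j₂+J+1=8
(j₁±m₁, j₂±m₂, J±M) = (0,3,6,0,4,1)
P² = 5184/7
sum k=2..2:
  [2] +1/48 = 1/48
S = 1/48
C² = P²·S² = 9/28 ; C = +0.566947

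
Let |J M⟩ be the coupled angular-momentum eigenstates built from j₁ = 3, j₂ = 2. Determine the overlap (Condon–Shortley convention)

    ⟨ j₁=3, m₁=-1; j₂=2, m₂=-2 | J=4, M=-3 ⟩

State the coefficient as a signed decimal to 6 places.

√[9·1!5!3!/10! · 2!4!0!4!1!7!] = √(10368)
  +(−1)^0/∏(0,1,4,0,1,3)! = 1/144  (running 1/144)
⟨..|..⟩ = √(10368)·(1/144) = +0.707107

+√(1/2) = +0.707107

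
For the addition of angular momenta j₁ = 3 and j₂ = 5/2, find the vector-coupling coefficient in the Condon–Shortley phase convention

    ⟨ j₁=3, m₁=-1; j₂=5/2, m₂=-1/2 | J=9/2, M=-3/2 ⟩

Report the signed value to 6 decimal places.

−√(5/231) = -0.147122

triangle: 1!*5!*4!/11! = 2880/39916800
(j±m)!: 2!*4!*2!*3!*3!*6! = 2488320
prefactor² = (2J+1)*Δ*N² = 138240/77
  k=0: +1/(0!*1!*4!*2!*1!*2!) = 1/96
  k=1: −1/(1!*0!*3!*1!*2!*3!) = -1/72
Σ = -1/288  ⇒  CG² = 138240/77*(-1/288)² = 5/231
CG = −√(5/231) = -0.147122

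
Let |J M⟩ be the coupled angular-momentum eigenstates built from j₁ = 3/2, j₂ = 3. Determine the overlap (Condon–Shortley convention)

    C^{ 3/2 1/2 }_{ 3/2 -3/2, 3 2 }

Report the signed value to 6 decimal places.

-0.534522  (= −√(2/7))

√[4·3!0!3!/7! · 0!3!5!1!2!1!] = √(288/7)
  +(−1)^3/∏(3,0,0,2,0,1)! = -1/12  (running -1/12)
⟨..|..⟩ = √(288/7)·(-1/12) = -0.534522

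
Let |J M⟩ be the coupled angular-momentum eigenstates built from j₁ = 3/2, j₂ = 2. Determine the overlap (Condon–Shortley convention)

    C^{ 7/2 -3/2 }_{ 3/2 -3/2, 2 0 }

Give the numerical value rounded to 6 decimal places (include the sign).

j₁+j₂−J=0  J+j₁−j₂=3  J−j₁+j₂=4  j₁+j₂+J+1=8
(j₁±m₁, j₂±m₂, J±M) = (0,3,2,2,2,5)
P² = 1152/7
sum k=0..0:
  [0] +1/24 = 1/24
S = 1/24
C² = P²·S² = 2/7 ; C = +0.534522

+0.534522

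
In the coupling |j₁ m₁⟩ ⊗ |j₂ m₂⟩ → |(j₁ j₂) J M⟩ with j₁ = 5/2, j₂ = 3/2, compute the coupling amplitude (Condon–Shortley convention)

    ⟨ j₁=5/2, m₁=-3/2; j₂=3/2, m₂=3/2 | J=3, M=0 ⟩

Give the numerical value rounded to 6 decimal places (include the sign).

-0.547723  (= −√(3/10))

j₁+j₂−J=1  J+j₁−j₂=4  J−j₁+j₂=2  j₁+j₂+J+1=8
(j₁±m₁, j₂±m₂, J±M) = (1,4,3,0,3,3)
P² = 216/5
sum k=1..1:
  [1] −1/12 = -1/12
S = -1/12
C² = P²·S² = 3/10 ; C = -0.547723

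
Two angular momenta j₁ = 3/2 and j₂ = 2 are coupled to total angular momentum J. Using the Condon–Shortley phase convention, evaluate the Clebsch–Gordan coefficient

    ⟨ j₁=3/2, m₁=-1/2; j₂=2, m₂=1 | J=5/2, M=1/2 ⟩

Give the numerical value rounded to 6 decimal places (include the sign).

√[6·1!2!3!/7! · 1!2!3!1!3!2!] = √(72/35)
  +(−1)^0/∏(0,1,2,3,0,0)! = 1/12  (running 1/12)
  +(−1)^1/∏(1,0,1,2,1,1)! = -1/2  (running -5/12)
⟨..|..⟩ = √(72/35)·(-5/12) = -0.597614

−√(5/14) ≈ -0.597614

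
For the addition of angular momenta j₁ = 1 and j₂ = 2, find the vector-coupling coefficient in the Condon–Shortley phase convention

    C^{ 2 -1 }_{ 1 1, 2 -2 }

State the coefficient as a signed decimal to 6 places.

j₁+j₂−J=1  J+j₁−j₂=1  J−j₁+j₂=3  j₁+j₂+J+1=6
(j₁±m₁, j₂±m₂, J±M) = (2,0,0,4,1,3)
P² = 12
sum k=0..0:
  [0] +1/6 = 1/6
S = 1/6
C² = P²·S² = 1/3 ; C = +0.577350

+0.577350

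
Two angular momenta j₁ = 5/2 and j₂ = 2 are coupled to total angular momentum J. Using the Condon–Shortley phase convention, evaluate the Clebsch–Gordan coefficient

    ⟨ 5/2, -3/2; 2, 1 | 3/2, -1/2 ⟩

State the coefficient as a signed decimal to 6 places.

√[4·3!2!1!/7! · 1!4!3!1!1!2!] = √(96/35)
  +(−1)^2/∏(2,1,2,1,0,0)! = 1/4  (running 1/4)
  +(−1)^3/∏(3,0,1,0,1,1)! = -1/6  (running 1/12)
⟨..|..⟩ = √(96/35)·(1/12) = +0.138013

+0.138013  (= +√(2/105))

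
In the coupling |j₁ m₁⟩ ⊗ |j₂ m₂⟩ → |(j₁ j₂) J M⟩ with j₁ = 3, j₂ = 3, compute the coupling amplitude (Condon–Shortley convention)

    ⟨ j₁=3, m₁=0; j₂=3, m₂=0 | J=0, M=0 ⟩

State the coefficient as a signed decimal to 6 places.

j₁+j₂−J=6  J+j₁−j₂=0  J−j₁+j₂=0  j₁+j₂+J+1=7
(j₁±m₁, j₂±m₂, J±M) = (3,3,3,3,0,0)
P² = 1296/7
sum k=3..3:
  [3] −1/36 = -1/36
S = -1/36
C² = P²·S² = 1/7 ; C = -0.377964

-0.377964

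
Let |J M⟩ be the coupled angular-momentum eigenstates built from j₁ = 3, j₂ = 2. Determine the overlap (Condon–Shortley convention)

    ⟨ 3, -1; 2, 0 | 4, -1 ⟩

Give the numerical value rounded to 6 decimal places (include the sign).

-0.327327  (= −√(3/28))

√[9·1!5!3!/10! · 2!4!2!2!3!5!] = √(1728/7)
  +(−1)^0/∏(0,1,4,2,1,1)! = 1/48  (running 1/48)
  +(−1)^1/∏(1,0,3,1,2,2)! = -1/24  (running -1/48)
⟨..|..⟩ = √(1728/7)·(-1/48) = -0.327327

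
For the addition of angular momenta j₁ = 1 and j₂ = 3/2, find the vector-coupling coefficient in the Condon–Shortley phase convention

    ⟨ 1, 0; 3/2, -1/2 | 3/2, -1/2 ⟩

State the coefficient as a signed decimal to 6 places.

+√(1/15) ≈ +0.258199

j₁+j₂−J=1  J+j₁−j₂=1  J−j₁+j₂=2  j₁+j₂+J+1=5
(j₁±m₁, j₂±m₂, J±M) = (1,1,1,2,1,2)
P² = 4/15
sum k=0..1:
  [0] +1/1 = 1
  [1] −1/2 = -1/2
S = 1/2
C² = P²·S² = 1/15 ; C = +0.258199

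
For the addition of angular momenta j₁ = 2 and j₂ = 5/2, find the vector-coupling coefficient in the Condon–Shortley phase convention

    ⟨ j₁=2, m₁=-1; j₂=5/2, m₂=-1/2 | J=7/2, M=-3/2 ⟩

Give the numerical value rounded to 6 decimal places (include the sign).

-0.308607

√[8·1!3!4!/9! · 1!3!2!3!2!5!] = √(384/7)
  +(−1)^0/∏(0,1,3,2,0,2)! = 1/24  (running 1/24)
  +(−1)^1/∏(1,0,2,1,1,3)! = -1/12  (running -1/24)
⟨..|..⟩ = √(384/7)·(-1/24) = -0.308607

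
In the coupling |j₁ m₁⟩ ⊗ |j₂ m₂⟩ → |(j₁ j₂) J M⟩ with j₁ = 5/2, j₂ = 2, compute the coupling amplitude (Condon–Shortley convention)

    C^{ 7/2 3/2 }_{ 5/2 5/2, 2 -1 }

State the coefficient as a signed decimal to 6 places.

j₁+j₂−J=1  J+j₁−j₂=4  J−j₁+j₂=3  j₁+j₂+J+1=9
(j₁±m₁, j₂±m₂, J±M) = (5,0,1,3,5,2)
P² = 3840/7
sum k=0..0:
  [0] +1/48 = 1/48
S = 1/48
C² = P²·S² = 5/21 ; C = +0.487950

+√(5/21) = +0.487950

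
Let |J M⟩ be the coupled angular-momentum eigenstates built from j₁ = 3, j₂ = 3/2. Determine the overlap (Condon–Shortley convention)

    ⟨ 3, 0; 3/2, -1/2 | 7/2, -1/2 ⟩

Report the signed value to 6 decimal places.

+0.308607

triangle: 1!·5!·2!/9! = 240/362880
(j±m)!: 3!·3!·1!·2!·3!·4! = 10368
prefactor² = (2J+1)·Δ·N² = 384/7
  k=0: +1/(0!·1!·3!·1!·2!·1!) = 1/12
  k=1: −1/(1!·0!·2!·0!·3!·2!) = -1/24
Σ = 1/24  ⇒  CG² = 384/7·1/24² = 2/21
CG = +√(2/21) = +0.308607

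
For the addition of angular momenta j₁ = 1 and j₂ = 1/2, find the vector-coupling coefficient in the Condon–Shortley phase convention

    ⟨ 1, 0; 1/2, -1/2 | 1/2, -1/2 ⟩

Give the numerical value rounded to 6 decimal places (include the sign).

+0.577350

j₁+j₂−J=1  J+j₁−j₂=1  J−j₁+j₂=0  j₁+j₂+J+1=3
(j₁±m₁, j₂±m₂, J±M) = (1,1,0,1,0,1)
P² = 1/3
sum k=0..0:
  [0] +1/1 = 1
S = 1
C² = P²·S² = 1/3 ; C = +0.577350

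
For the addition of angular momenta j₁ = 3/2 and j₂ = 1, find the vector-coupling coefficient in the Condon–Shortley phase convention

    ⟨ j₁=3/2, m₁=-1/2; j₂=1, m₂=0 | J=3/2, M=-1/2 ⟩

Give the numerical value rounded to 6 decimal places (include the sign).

√[4·1!2!1!/5! · 1!2!1!1!1!2!] = √(4/15)
  +(−1)^0/∏(0,1,2,1,0,0)! = 1/2  (running 1/2)
  +(−1)^1/∏(1,0,1,0,1,1)! = -1  (running -1/2)
⟨..|..⟩ = √(4/15)·(-1/2) = -0.258199

-0.258199  (= −√(1/15))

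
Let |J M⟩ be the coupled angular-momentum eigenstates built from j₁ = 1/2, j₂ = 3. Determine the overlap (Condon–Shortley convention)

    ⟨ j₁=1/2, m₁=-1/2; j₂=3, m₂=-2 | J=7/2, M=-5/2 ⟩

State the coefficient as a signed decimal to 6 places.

+√(6/7) ≈ +0.925820

√[8·0!1!6!/8! · 0!1!1!5!1!6!] = √(86400/7)
  +(−1)^0/∏(0,0,1,1,0,5)! = 1/120  (running 1/120)
⟨..|..⟩ = √(86400/7)·(1/120) = +0.925820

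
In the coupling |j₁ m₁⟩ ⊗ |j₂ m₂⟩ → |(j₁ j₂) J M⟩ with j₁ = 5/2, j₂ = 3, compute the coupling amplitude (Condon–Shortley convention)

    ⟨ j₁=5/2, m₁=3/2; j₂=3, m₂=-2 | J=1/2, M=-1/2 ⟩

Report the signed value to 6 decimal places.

−√(5/21) ≈ -0.487950

√[2·5!0!1!/7! · 4!1!1!5!0!1!] = √(960/7)
  +(−1)^1/∏(1,4,0,0,0,1)! = -1/24  (running -1/24)
⟨..|..⟩ = √(960/7)·(-1/24) = -0.487950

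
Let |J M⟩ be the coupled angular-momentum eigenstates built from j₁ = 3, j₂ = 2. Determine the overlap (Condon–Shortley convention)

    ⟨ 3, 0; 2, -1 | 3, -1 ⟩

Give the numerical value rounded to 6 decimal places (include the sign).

-0.182574  (= −√(1/30))

triangle: 2!×4!×2!/9! = 96/362880
(j±m)!: 3!×3!×1!×3!×2!×4! = 10368
prefactor² = (2J+1)×Δ×N² = 96/5
  k=0: +1/(0!×2!×3!×1!×1!×1!) = 1/12
  k=1: −1/(1!×1!×2!×0!×2!×2!) = -1/8
Σ = -1/24  ⇒  CG² = 96/5×(-1/24)² = 1/30
CG = −√(1/30) = -0.182574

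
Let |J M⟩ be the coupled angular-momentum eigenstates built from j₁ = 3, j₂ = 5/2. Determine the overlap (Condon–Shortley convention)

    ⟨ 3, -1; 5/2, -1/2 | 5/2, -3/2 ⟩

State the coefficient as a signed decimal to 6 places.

+√(1/35) ≈ +0.169031

triangle: 3!×3!×2!/9! = 72/362880
(j±m)!: 2!×4!×2!×3!×1!×4! = 13824
prefactor² = (2J+1)×Δ×N² = 576/35
  k=1: −1/(1!×2!×3!×1!×0!×1!) = -1/12
  k=2: +1/(2!×1!×2!×0!×1!×2!) = 1/8
Σ = 1/24  ⇒  CG² = 576/35×1/24² = 1/35
CG = +√(1/35) = +0.169031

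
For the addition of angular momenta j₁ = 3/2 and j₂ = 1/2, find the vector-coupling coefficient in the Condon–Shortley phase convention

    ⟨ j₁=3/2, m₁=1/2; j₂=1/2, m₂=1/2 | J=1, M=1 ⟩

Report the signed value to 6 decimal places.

triangle: 1!×2!×0!/4! = 2/24
(j±m)!: 2!×1!×1!×0!×2!×0! = 4
prefactor² = (2J+1)×Δ×N² = 1
  k=1: −1/(1!×0!×0!×0!×2!×0!) = -1/2
Σ = -1/2  ⇒  CG² = 1×(-1/2)² = 1/4
CG = −√(1/4) = -0.500000

−√(1/4) = -0.500000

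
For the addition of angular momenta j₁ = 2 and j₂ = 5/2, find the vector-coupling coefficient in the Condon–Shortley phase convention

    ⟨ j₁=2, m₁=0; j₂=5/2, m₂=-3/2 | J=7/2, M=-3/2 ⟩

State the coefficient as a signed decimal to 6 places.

+√(2/7) ≈ +0.534522

triangle: 1!·3!·4!/9! = 144/362880
(j±m)!: 2!·2!·1!·4!·2!·5! = 23040
prefactor² = (2J+1)·Δ·N² = 512/7
  k=0: +1/(0!·1!·2!·1!·1!·3!) = 1/12
  k=1: −1/(1!·0!·1!·0!·2!·4!) = -1/48
Σ = 1/16  ⇒  CG² = 512/7·1/16² = 2/7
CG = +√(2/7) = +0.534522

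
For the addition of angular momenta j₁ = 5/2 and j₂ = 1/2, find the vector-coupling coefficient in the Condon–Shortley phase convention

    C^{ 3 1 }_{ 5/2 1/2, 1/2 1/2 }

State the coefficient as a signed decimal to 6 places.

√[7·0!5!1!/7! · 3!2!1!0!4!2!] = √(96)
  +(−1)^0/∏(0,0,2,1,3,0)! = 1/12  (running 1/12)
⟨..|..⟩ = √(96)·(1/12) = +0.816497

+0.816497  (= +√(2/3))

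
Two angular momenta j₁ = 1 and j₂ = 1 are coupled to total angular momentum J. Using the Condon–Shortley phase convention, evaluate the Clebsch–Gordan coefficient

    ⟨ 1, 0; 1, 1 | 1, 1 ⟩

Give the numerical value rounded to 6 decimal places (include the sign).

j₁+j₂−J=1  J+j₁−j₂=1  J−j₁+j₂=1  j₁+j₂+J+1=4
(j₁±m₁, j₂±m₂, J±M) = (1,1,2,0,2,0)
P² = 1/2
sum k=1..1:
  [1] −1/1 = -1
S = -1
C² = P²·S² = 1/2 ; C = -0.707107

-0.707107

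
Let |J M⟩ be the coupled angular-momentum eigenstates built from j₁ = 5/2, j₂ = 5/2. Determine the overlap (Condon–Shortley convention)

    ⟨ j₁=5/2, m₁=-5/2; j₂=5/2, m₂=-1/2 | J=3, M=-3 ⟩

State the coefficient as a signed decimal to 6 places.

j₁+j₂−J=2  J+j₁−j₂=3  J−j₁+j₂=3  j₁+j₂+J+1=9
(j₁±m₁, j₂±m₂, J±M) = (0,5,2,3,0,6)
P² = 1440
sum k=2..2:
  [2] +1/72 = 1/72
S = 1/72
C² = P²·S² = 5/18 ; C = +0.527046

+0.527046  (= +√(5/18))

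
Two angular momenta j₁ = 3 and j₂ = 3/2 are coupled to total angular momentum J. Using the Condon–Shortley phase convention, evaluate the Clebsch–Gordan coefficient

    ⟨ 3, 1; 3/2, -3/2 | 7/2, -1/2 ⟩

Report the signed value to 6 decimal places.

+0.617213  (= +√(8/21))

√[8·1!5!2!/9! · 4!2!0!3!3!4!] = √(1536/7)
  +(−1)^0/∏(0,1,2,0,3,2)! = 1/24  (running 1/24)
⟨..|..⟩ = √(1536/7)·(1/24) = +0.617213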